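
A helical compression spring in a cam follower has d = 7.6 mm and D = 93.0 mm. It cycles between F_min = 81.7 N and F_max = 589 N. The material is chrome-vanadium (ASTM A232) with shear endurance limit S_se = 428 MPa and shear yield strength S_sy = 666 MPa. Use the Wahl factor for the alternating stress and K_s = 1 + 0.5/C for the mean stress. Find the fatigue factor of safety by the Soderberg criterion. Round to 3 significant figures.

1.56

C = D/d = 93.0/7.6 = 12.2368; K_W = (4C−1)/(4C−4)+0.615/C = 1.1170; K_s = 1+0.5/C = 1.0409
F_a = (F_max−F_min)/2 = 253.65 N; F_m = (F_max+F_min)/2 = 335.35 N
τ_a = K_W·8F_aD/(πd³) = 1.1170 × 136.84 = 152.85 MPa
τ_m = K_s·8F_mD/(πd³) = 1.0409 × 180.92 = 188.31 MPa
Soderberg: 1/n_f = τ_a/S_se + τ_m/S_sy = 152.85/428 + 188.31/666 = 0.35713 + 0.28275 = 0.63988
n_f = 1/0.63988 = 1.563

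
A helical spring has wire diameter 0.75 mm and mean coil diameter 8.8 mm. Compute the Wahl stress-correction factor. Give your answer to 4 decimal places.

1.1223

C = D/d = 8.8/0.75 = 11.7333
K_W = (4C−1)/(4C−4) + 0.615/C = 45.933/42.933 + 0.0524 = 1.1223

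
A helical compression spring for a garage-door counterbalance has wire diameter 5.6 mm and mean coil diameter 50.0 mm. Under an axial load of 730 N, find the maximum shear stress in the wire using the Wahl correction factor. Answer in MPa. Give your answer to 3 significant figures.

Spring index C = D/d = 50.0/5.6 = 8.9286
K_W = (4C−1)/(4C−4) + 0.615/C = 34.714/31.714 + 0.0689 = 1.1635
τ₀ = 8FD/(πd³) = 8·730·50.0/(π·5.6³) = 292000/551.71 = 529.26 MPa
τ_max = K·τ₀ = 1.1635 × 529.26 = 615.78 MPa

616 MPa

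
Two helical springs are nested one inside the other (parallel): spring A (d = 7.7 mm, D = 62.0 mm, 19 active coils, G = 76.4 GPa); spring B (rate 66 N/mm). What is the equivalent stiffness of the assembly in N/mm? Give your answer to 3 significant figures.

73.4 N/mm

k_A = Gd⁴/(8D³N_a) = (76.4×10³)(7.7⁴)/(8·62.0³·19) = 7.4137 N/mm
Parallel: k_eq = 7.4137 + 66 = 73.414 N/mm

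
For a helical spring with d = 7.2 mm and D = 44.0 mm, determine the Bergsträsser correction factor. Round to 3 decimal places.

1.233

C = D/d = 44.0/7.2 = 6.1111
K_B = (4C+2)/(4C−3) = 26.444/21.444 = 1.2332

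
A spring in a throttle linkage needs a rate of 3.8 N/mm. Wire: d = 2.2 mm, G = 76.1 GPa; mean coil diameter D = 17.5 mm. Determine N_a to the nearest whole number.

N_a = Gd⁴/(8D³k) = (76.1×10³ × 2.2⁴)/(8 × 17.5³ × 3.8)
    = 1.78269e+06 / 162925 = 10.94 → 11 coils

11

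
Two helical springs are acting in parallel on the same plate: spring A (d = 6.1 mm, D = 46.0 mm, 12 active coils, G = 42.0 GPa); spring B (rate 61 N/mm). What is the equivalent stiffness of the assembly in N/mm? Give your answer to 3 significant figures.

67.2 N/mm

k_A = Gd⁴/(8D³N_a) = (42.0×10³)(6.1⁴)/(8·46.0³·12) = 6.2233 N/mm
Parallel: k_eq = 6.2233 + 61 = 67.223 N/mm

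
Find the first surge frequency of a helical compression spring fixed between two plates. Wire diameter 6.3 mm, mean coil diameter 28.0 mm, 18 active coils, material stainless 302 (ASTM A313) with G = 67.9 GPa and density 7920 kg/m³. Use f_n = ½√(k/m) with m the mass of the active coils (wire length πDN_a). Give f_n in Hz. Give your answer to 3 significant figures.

147 Hz

k = Gd⁴/(8D³N_a) = (67.9×10³)(6.3⁴)/(8·28.0³·18) = 33.837 N/mm = 33837 N/m
Wire length L = πDN_a = π·28.0·18 = 1583.4 mm
m = ρ·(πd²/4)·L = 7920 × 31.172×10⁻⁶ m² × 1.5834 m = 0.39091 kg
f_n = ½√(k/m) = 0.5·√(33837/0.39091) = 0.5·√(86560) = 147.11 Hz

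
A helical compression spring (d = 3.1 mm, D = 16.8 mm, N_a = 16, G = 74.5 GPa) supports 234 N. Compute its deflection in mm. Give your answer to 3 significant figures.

20.6 mm

k = Gd⁴/(8D³N_a) = (74.5×10³)(3.1⁴)/(8·16.8³·16) = 11.336 N/mm
δ = F/k = 234 / 11.336 = 20.642 mm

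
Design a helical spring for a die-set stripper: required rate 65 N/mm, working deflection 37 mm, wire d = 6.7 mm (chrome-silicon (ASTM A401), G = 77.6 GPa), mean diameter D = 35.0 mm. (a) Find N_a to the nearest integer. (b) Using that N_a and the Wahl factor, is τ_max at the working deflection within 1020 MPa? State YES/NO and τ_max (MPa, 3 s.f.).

N_a = Gd⁴/(8D³k) = (77.6×10³)(6.7⁴)/(8·35.0³·65) = 7.014 → N_a = 7
Actual rate k = Gd⁴/(8D³·7) = 65.128 N/mm
Working load F = kδ = 65.128·37 = 2409.7 N
C = 35.0/6.7 = 5.2239; K_W = (4C−1)/(4C−4)+0.615/C = 1.2953
τ_max = K_W·8FD/(πd³) = 1.2953·714.09 = 924.96 MPa
τ_max ≤ 1020 MPa → acceptable

(a) 7 coils; (b) YES, τ_max = 925 MPa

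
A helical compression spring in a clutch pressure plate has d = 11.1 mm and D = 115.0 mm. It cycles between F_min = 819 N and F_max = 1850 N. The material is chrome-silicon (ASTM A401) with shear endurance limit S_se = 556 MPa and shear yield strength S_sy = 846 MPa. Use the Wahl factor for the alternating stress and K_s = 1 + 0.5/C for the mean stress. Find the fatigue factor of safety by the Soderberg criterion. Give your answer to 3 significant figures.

1.72

C = D/d = 115.0/11.1 = 10.3604; K_W = (4C−1)/(4C−4)+0.615/C = 1.1395; K_s = 1+0.5/C = 1.0483
F_a = (F_max−F_min)/2 = 515.5 N; F_m = (F_max+F_min)/2 = 1334.5 N
τ_a = K_W·8F_aD/(πd³) = 1.1395 × 110.38 = 125.78 MPa
τ_m = K_s·8F_mD/(πd³) = 1.0483 × 285.75 = 299.54 MPa
Soderberg: 1/n_f = τ_a/S_se + τ_m/S_sy = 125.78/556 + 299.54/846 = 0.22622 + 0.35407 = 0.58029
n_f = 1/0.58029 = 1.723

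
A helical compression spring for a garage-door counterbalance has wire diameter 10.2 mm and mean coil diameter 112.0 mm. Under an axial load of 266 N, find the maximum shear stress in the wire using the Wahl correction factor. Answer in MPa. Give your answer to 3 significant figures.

80.9 MPa

Spring index C = D/d = 112.0/10.2 = 10.9804
K_W = (4C−1)/(4C−4) + 0.615/C = 42.922/39.922 + 0.0560 = 1.1312
τ₀ = 8FD/(πd³) = 8·266·112.0/(π·10.2³) = 238336/3333.9 = 71.489 MPa
τ_max = K·τ₀ = 1.1312 × 71.489 = 80.865 MPa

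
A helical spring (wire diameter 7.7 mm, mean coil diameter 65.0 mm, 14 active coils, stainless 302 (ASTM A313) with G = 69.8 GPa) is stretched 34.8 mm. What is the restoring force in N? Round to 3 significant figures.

k = Gd⁴/(8D³N_a) = (69.8×10³)(7.7⁴)/(8·65.0³·14) = 7.9774 N/mm
F = k·δ = 7.9774 × 34.8 = 277.61 N

278 N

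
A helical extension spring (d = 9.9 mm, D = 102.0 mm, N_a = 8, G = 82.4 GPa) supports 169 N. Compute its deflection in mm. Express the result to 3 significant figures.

14.5 mm

k = Gd⁴/(8D³N_a) = (82.4×10³)(9.9⁴)/(8·102.0³·8) = 11.654 N/mm
δ = F/k = 169 / 11.654 = 14.501 mm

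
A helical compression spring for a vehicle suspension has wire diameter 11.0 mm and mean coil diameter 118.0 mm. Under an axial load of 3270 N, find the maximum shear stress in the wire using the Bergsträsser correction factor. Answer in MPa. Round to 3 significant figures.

831 MPa

Spring index C = D/d = 118.0/11.0 = 10.7273
K_B = (4C+2)/(4C−3) = 44.909/39.909 = 1.1253
τ₀ = 8FD/(πd³) = 8·3270·118.0/(π·11.0³) = 3.08688e+06/4181.5 = 738.23 MPa
τ_max = K·τ₀ = 1.1253 × 738.23 = 830.72 MPa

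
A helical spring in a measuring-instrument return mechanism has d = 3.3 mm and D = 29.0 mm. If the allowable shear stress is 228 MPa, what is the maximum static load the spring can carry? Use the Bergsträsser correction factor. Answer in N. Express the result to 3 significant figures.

96.0 N

C = D/d = 29.0/3.3 = 8.7879
K_B = (4C+2)/(4C−3) = 37.152/32.152 = 1.1555
τ_max = K·8FD/(πd³) → F_max = τ_allow·πd³/(8DK)
F_max = 228·π·3.3³/(8·29.0·1.1555) = 25741/268.08 = 96.02 N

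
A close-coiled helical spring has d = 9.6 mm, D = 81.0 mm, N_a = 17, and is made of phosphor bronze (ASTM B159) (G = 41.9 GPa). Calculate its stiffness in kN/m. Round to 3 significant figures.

k = Gd⁴/(8D³N_a) = (41.9×10³ × 9.6⁴) / (8 × 81.0³ × 17)
  = 3.55876e+08 / 7.2276e+07 = 4.9239 N/mm

4.92 kN/m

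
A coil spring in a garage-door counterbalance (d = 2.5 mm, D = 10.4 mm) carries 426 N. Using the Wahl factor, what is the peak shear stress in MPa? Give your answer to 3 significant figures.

Spring index C = D/d = 10.4/2.5 = 4.1600
K_W = (4C−1)/(4C−4) + 0.615/C = 15.640/12.640 + 0.1478 = 1.3852
τ₀ = 8FD/(πd³) = 8·426·10.4/(π·2.5³) = 35443.2/49.087 = 722.04 MPa
τ_max = K·τ₀ = 1.3852 × 722.04 = 1000.2 MPa

1000 MPa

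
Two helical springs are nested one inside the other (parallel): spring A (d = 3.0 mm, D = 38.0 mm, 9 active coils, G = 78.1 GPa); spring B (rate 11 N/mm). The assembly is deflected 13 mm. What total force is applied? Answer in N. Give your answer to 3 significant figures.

164 N

k_A = Gd⁴/(8D³N_a) = (78.1×10³)(3.0⁴)/(8·38.0³·9) = 1.6012 N/mm
Parallel: k_eq = 1.6012 + 11 = 12.601 N/mm
F = k_eq·δ = 12.601·13 = 163.82 N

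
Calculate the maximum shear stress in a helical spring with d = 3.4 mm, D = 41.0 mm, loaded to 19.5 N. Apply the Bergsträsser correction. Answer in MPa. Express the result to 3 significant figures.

Spring index C = D/d = 41.0/3.4 = 12.0588
K_B = (4C+2)/(4C−3) = 50.235/45.235 = 1.1105
τ₀ = 8FD/(πd³) = 8·19.5·41.0/(π·3.4³) = 6396/123.48 = 51.799 MPa
τ_max = K·τ₀ = 1.1105 × 51.799 = 57.525 MPa

57.5 MPa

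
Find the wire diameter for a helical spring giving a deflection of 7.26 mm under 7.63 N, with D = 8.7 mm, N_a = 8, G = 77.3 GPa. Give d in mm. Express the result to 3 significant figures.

Required rate k = F/δ = 7.63/7.26 = 1.051 N/mm
d = (8D³N_a·k / G)^(1/4) = (8·8.7³·8·1.051 / (77.3×10³))^0.25
  = (0.57299)^0.25 = 0.8700 mm

0.870 mm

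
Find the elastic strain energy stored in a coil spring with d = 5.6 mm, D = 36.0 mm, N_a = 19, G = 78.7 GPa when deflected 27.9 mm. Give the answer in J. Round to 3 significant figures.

4.25 J

k = Gd⁴/(8D³N_a) = (78.7×10³)(5.6⁴)/(8·36.0³·19) = 10.914 N/mm
U = ½kδ² = 0.5 × 10.914 × 27.9² = 4247.7 N·mm = 4.2477 J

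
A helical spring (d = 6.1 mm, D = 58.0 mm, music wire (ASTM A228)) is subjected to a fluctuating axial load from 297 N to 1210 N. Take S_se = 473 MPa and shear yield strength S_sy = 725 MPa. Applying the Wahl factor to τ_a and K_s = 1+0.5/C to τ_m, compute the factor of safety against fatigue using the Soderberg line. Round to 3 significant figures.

C = D/d = 58.0/6.1 = 9.5082; K_W = (4C−1)/(4C−4)+0.615/C = 1.1528; K_s = 1+0.5/C = 1.0526
F_a = (F_max−F_min)/2 = 456.5 N; F_m = (F_max+F_min)/2 = 753.5 N
τ_a = K_W·8F_aD/(πd³) = 1.1528 × 297.04 = 342.44 MPa
τ_m = K_s·8F_mD/(πd³) = 1.0526 × 490.3 = 516.08 MPa
Soderberg: 1/n_f = τ_a/S_se + τ_m/S_sy = 342.44/473 + 516.08/725 = 0.72398 + 0.71184 = 1.4358
n_f = 1/1.4358 = 0.6965

0.696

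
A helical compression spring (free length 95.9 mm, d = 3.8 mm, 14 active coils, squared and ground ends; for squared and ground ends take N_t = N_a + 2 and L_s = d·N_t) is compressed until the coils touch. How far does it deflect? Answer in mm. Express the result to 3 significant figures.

N_t = 16; L_s = 3.8·16 = 60.8 mm
δ_solid = L₀ − L_s = 95.9 − 60.8 = 35.1 mm

35.1 mm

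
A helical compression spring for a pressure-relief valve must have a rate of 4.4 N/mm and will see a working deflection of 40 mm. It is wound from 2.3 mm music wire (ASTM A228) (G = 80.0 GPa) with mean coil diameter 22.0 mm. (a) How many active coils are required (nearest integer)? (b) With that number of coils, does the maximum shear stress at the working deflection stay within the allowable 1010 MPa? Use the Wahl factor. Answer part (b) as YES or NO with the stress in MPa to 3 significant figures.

N_a = Gd⁴/(8D³k) = (80.0×10³)(2.3⁴)/(8·22.0³·4.4) = 5.973 → N_a = 6
Actual rate k = Gd⁴/(8D³·6) = 4.3802 N/mm
Working load F = kδ = 4.3802·40 = 175.21 N
C = 22.0/2.3 = 9.5652; K_W = (4C−1)/(4C−4)+0.615/C = 1.1519
τ_max = K_W·8FD/(πd³) = 1.1519·806.74 = 929.25 MPa
τ_max ≤ 1010 MPa → acceptable

(a) 6 coils; (b) YES, τ_max = 929 MPa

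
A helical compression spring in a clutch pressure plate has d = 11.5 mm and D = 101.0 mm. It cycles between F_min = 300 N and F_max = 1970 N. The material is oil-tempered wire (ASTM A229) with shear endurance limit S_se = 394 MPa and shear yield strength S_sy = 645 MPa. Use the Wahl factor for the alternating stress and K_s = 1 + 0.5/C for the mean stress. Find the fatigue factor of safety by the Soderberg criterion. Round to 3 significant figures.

C = D/d = 101.0/11.5 = 8.7826; K_W = (4C−1)/(4C−4)+0.615/C = 1.1664; K_s = 1+0.5/C = 1.0569
F_a = (F_max−F_min)/2 = 835 N; F_m = (F_max+F_min)/2 = 1135 N
τ_a = K_W·8F_aD/(πd³) = 1.1664 × 141.21 = 164.7 MPa
τ_m = K_s·8F_mD/(πd³) = 1.0569 × 191.94 = 202.87 MPa
Soderberg: 1/n_f = τ_a/S_se + τ_m/S_sy = 164.7/394 + 202.87/645 = 0.41803 + 0.31452 = 0.73255
n_f = 1/0.73255 = 1.365

1.37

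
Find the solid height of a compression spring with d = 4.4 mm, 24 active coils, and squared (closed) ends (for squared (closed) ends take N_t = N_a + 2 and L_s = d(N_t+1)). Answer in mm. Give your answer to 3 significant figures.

squared (closed) ends: N_t = N_a + 2 = 24 + 2 = 26
L_s = d·(N_t+1) = 4.4 × 27 = 118.8 mm

119 mm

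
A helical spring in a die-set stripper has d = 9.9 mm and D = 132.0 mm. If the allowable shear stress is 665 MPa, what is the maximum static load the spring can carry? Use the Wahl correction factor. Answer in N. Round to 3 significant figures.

C = D/d = 132.0/9.9 = 13.3333
K_W = (4C−1)/(4C−4) + 0.615/C = 52.333/49.333 + 0.0461 = 1.1069
τ_max = K·8FD/(πd³) → F_max = τ_allow·πd³/(8DK)
F_max = 665·π·9.9³/(8·132.0·1.1069) = 2.0271e+06/1168.9 = 1734.2 N

1730 N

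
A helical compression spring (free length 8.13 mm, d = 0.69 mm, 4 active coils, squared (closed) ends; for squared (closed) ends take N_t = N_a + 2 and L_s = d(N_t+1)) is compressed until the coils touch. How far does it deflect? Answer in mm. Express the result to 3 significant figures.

N_t = 6; L_s = 0.69·7 = 4.83 mm
δ_solid = L₀ − L_s = 8.13 − 4.83 = 3.3 mm

3.30 mm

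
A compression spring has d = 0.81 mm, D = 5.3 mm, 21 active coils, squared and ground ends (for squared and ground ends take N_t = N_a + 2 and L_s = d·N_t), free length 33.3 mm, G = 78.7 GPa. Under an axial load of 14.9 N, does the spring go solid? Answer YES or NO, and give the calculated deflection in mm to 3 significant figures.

k = Gd⁴/(8D³N_a) = (78.7×10³)(0.81⁴)/(8·5.3³·21) = 1.3545 N/mm
N_t = 23; L_s = 0.81·23 = 18.63 mm; δ_solid = L₀ − L_s = 33.3 − 18.63 = 14.67 mm
δ = F/k = 14.9/1.3545 = 11 mm
δ < δ_solid → spring does not go solid

NO, δ = 11.0 mm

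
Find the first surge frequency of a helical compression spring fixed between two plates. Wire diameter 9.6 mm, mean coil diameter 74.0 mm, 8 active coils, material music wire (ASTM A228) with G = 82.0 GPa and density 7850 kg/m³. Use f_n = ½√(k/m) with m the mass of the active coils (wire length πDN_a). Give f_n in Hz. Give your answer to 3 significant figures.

k = Gd⁴/(8D³N_a) = (82.0×10³)(9.6⁴)/(8·74.0³·8) = 26.855 N/mm = 26855 N/m
Wire length L = πDN_a = π·74.0·8 = 1859.8 mm
m = ρ·(πd²/4)·L = 7850 × 72.382×10⁻⁶ m² × 1.8598 m = 1.0568 kg
f_n = ½√(k/m) = 0.5·√(26855/1.0568) = 0.5·√(25413) = 79.707 Hz

79.7 Hz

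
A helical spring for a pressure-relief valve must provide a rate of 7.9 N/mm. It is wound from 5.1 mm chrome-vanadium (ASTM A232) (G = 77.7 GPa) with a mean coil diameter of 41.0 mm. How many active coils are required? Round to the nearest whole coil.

12

N_a = Gd⁴/(8D³k) = (77.7×10³ × 5.1⁴)/(8 × 41.0³ × 7.9)
    = 5.25656e+07 / 4.35581e+06 = 12.07 → 12 coils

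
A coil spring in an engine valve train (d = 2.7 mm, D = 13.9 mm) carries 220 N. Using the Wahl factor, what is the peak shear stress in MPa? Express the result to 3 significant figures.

514 MPa

Spring index C = D/d = 13.9/2.7 = 5.1481
K_W = (4C−1)/(4C−4) + 0.615/C = 19.593/16.593 + 0.1195 = 1.3003
τ₀ = 8FD/(πd³) = 8·220·13.9/(π·2.7³) = 24464/61.836 = 395.63 MPa
τ_max = K·τ₀ = 1.3003 × 395.63 = 514.42 MPa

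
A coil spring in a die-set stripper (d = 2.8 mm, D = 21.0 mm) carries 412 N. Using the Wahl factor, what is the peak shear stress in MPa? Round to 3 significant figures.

1200 MPa

Spring index C = D/d = 21.0/2.8 = 7.5000
K_W = (4C−1)/(4C−4) + 0.615/C = 29.000/26.000 + 0.0820 = 1.1974
τ₀ = 8FD/(πd³) = 8·412·21.0/(π·2.8³) = 69216/68.964 = 1003.7 MPa
τ_max = K·τ₀ = 1.1974 × 1003.7 = 1201.8 MPa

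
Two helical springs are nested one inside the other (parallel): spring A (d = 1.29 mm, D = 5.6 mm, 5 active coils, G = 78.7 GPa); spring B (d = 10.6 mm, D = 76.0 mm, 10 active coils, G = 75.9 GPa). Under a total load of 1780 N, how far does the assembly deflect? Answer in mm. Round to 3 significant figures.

30.5 mm

k_A = Gd⁴/(8D³N_a) = (78.7×10³)(1.29⁴)/(8·5.6³·5) = 31.025 N/mm
k_B = Gd⁴/(8D³N_a) = (75.9×10³)(10.6⁴)/(8·76.0³·10) = 27.286 N/mm
Parallel: k_eq = 31.025 + 27.286 = 58.31 N/mm
δ = F/k_eq = 1780/58.31 = 30.526 mm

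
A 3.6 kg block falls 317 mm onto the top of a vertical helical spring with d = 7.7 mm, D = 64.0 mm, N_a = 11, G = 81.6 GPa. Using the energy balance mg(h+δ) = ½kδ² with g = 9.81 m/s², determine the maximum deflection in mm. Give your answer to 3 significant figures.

45.4 mm

k = Gd⁴/(8D³N_a) = (81.6×10³)(7.7⁴)/(8·64.0³·11) = 12.435 N/mm
W = mg = 3.6 × 9.81 = 35.316 N
½kδ² − Wδ − Wh = 0 → δ = (W + √(W² + 2kWh))/k
δ = (35.316 + √(1247.2 + 278414))/12.435 = (35.316 + 528.83)/12.435 = 45.369 mm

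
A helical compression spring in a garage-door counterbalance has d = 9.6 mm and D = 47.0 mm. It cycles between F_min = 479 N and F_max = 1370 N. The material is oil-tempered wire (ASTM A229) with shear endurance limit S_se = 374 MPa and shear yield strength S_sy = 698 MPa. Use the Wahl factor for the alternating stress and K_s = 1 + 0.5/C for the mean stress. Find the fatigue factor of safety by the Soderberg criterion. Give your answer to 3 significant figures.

C = D/d = 47.0/9.6 = 4.8958; K_W = (4C−1)/(4C−4)+0.615/C = 1.3181; K_s = 1+0.5/C = 1.1021
F_a = (F_max−F_min)/2 = 445.5 N; F_m = (F_max+F_min)/2 = 924.5 N
τ_a = K_W·8F_aD/(πd³) = 1.3181 × 60.266 = 79.438 MPa
τ_m = K_s·8F_mD/(πd³) = 1.1021 × 125.06 = 137.84 MPa
Soderberg: 1/n_f = τ_a/S_se + τ_m/S_sy = 79.438/374 + 137.84/698 = 0.21240 + 0.19747 = 0.40988
n_f = 1/0.40988 = 2.44

2.44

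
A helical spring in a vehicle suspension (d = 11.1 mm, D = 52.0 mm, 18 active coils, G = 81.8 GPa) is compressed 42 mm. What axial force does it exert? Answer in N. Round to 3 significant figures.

2580 N

k = Gd⁴/(8D³N_a) = (81.8×10³)(11.1⁴)/(8·52.0³·18) = 61.33 N/mm
F = k·δ = 61.33 × 42 = 2575.9 N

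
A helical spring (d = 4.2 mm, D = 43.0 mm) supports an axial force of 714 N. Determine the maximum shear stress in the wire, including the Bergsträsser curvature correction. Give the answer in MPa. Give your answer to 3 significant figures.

1190 MPa

Spring index C = D/d = 43.0/4.2 = 10.2381
K_B = (4C+2)/(4C−3) = 42.952/37.952 = 1.1317
τ₀ = 8FD/(πd³) = 8·714·43.0/(π·4.2³) = 245616/232.75 = 1055.3 MPa
τ_max = K·τ₀ = 1.1317 × 1055.3 = 1194.3 MPa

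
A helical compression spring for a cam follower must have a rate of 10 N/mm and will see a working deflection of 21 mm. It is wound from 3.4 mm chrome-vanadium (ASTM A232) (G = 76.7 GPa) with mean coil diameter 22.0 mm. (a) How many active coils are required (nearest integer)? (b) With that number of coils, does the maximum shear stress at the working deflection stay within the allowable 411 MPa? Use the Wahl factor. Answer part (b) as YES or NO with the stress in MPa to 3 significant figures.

(a) 12 coils; (b) YES, τ_max = 370 MPa

N_a = Gd⁴/(8D³k) = (76.7×10³)(3.4⁴)/(8·22.0³·10) = 12.03 → N_a = 12
Actual rate k = Gd⁴/(8D³·12) = 10.027 N/mm
Working load F = kδ = 10.027·21 = 210.57 N
C = 22.0/3.4 = 6.4706; K_W = (4C−1)/(4C−4)+0.615/C = 1.2321
τ_max = K_W·8FD/(πd³) = 1.2321·300.14 = 369.81 MPa
τ_max ≤ 411 MPa → acceptable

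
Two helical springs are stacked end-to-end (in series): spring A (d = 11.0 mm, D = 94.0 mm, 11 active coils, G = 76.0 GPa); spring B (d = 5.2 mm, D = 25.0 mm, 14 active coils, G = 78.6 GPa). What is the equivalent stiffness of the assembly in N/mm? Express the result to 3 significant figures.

k_A = Gd⁴/(8D³N_a) = (76.0×10³)(11.0⁴)/(8·94.0³·11) = 15.224 N/mm
k_B = Gd⁴/(8D³N_a) = (78.6×10³)(5.2⁴)/(8·25.0³·14) = 32.84 N/mm
Series: 1/k_eq = 1/15.224 + 1/32.84 = 0.096138; k_eq = 10.402 N/mm

10.4 N/mm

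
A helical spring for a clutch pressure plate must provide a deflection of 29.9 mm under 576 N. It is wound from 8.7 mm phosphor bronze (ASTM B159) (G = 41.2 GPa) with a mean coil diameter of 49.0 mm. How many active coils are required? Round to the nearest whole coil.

13

Required rate k = F/δ = 576/29.9 = 19.264 N/mm
N_a = Gd⁴/(8D³k) = (41.2×10³ × 8.7⁴)/(8 × 49.0³ × 19.264)
    = 2.36034e+08 / 1.81313e+07 = 13.02 → 13 coils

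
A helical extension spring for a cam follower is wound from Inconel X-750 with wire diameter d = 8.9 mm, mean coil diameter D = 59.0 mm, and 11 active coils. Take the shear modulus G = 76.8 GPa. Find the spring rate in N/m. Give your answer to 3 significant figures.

k = Gd⁴/(8D³N_a) = (76.8×10³ × 8.9⁴) / (8 × 59.0³ × 11)
  = 4.8186e+08 / 1.80734e+07 = 26.661 N/mm = 26661 N/m

26700 N/m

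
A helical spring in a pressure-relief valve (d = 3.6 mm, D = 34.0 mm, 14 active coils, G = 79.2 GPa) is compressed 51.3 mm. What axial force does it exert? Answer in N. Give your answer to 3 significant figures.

k = Gd⁴/(8D³N_a) = (79.2×10³)(3.6⁴)/(8·34.0³·14) = 3.0219 N/mm
F = k·δ = 3.0219 × 51.3 = 155.02 N

155 N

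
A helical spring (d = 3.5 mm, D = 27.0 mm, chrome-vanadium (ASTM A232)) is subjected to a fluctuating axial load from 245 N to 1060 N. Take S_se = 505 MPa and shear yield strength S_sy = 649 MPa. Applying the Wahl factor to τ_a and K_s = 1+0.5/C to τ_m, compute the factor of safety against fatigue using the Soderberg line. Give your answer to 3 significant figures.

C = D/d = 27.0/3.5 = 7.7143; K_W = (4C−1)/(4C−4)+0.615/C = 1.1914; K_s = 1+0.5/C = 1.0648
F_a = (F_max−F_min)/2 = 407.5 N; F_m = (F_max+F_min)/2 = 652.5 N
τ_a = K_W·8F_aD/(πd³) = 1.1914 × 653.47 = 778.56 MPa
τ_m = K_s·8F_mD/(πd³) = 1.0648 × 1046.4 = 1114.2 MPa
Soderberg: 1/n_f = τ_a/S_se + τ_m/S_sy = 778.56/505 + 1114.2/649 = 1.54171 + 1.71676 = 3.2585
n_f = 1/3.2585 = 0.3069

0.307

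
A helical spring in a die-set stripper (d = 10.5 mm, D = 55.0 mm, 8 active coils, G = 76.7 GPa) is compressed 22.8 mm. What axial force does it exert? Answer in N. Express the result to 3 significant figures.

k = Gd⁴/(8D³N_a) = (76.7×10³)(10.5⁴)/(8·55.0³·8) = 87.556 N/mm
F = k·δ = 87.556 × 22.8 = 1996.3 N

2000 N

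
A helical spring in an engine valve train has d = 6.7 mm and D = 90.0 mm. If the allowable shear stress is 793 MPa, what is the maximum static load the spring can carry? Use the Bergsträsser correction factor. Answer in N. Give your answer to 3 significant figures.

947 N

C = D/d = 90.0/6.7 = 13.4328
K_B = (4C+2)/(4C−3) = 55.731/50.731 = 1.0986
τ_max = K·8FD/(πd³) → F_max = τ_allow·πd³/(8DK)
F_max = 793·π·6.7³/(8·90.0·1.0986) = 7.4929e+05/790.96 = 947.31 N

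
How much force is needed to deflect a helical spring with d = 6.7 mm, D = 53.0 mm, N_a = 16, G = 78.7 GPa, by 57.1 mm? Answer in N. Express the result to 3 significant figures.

k = Gd⁴/(8D³N_a) = (78.7×10³)(6.7⁴)/(8·53.0³·16) = 8.3222 N/mm
F = k·δ = 8.3222 × 57.1 = 475.2 N

475 N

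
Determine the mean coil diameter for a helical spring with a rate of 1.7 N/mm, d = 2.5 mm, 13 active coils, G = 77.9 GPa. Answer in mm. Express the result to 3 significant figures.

25.8 mm

D = (Gd⁴/(8N_a·k))^(1/3) = (77.9×10³·2.5⁴/(8·13·1.7))^(1/3)
  = (17211.4)^(1/3) = 25.8189 mm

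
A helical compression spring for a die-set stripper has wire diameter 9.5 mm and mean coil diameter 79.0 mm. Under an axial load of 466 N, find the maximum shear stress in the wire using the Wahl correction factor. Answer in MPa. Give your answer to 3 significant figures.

129 MPa

Spring index C = D/d = 79.0/9.5 = 8.3158
K_W = (4C−1)/(4C−4) + 0.615/C = 32.263/29.263 + 0.0740 = 1.1765
τ₀ = 8FD/(πd³) = 8·466·79.0/(π·9.5³) = 294512/2693.5 = 109.34 MPa
τ_max = K·τ₀ = 1.1765 × 109.34 = 128.64 MPa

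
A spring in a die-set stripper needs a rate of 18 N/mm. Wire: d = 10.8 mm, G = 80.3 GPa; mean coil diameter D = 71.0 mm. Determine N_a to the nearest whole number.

21

N_a = Gd⁴/(8D³k) = (80.3×10³ × 10.8⁴)/(8 × 71.0³ × 18)
    = 1.09247e+09 / 5.15392e+07 = 21.2 → 21 coils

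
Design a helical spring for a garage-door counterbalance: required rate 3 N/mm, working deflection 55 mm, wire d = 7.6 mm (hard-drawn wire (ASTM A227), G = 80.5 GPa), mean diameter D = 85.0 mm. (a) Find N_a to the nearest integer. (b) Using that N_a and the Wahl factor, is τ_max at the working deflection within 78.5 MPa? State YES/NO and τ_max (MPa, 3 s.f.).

N_a = Gd⁴/(8D³k) = (80.5×10³)(7.6⁴)/(8·85.0³·3) = 18.22 → N_a = 18
Actual rate k = Gd⁴/(8D³·18) = 3.0369 N/mm
Working load F = kδ = 3.0369·55 = 167.03 N
C = 85.0/7.6 = 11.1842; K_W = (4C−1)/(4C−4)+0.615/C = 1.1286
τ_max = K_W·8FD/(πd³) = 1.1286·82.359 = 92.953 MPa
τ_max > 78.5 MPa → exceeds allowable

(a) 18 coils; (b) NO, τ_max = 93.0 MPa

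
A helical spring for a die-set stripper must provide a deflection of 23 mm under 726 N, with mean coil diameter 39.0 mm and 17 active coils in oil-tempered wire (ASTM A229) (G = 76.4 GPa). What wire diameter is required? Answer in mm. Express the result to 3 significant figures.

Required rate k = F/δ = 726/23 = 31.565 N/mm
d = (8D³N_a·k / G)^(1/4) = (8·39.0³·17·31.565 / (76.4×10³))^0.25
  = (3333.1)^0.25 = 7.5982 mm

7.60 mm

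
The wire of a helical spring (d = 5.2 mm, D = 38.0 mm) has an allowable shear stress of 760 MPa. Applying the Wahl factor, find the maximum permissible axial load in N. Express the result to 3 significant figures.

C = D/d = 38.0/5.2 = 7.3077
K_W = (4C−1)/(4C−4) + 0.615/C = 28.231/25.231 + 0.0842 = 1.2031
τ_max = K·8FD/(πd³) → F_max = τ_allow·πd³/(8DK)
F_max = 760·π·5.2³/(8·38.0·1.2031) = 3.3572e+05/365.73 = 917.94 N

918 N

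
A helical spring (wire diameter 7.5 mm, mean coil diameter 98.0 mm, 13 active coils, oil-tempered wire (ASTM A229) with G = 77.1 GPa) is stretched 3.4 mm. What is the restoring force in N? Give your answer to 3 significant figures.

8.47 N

k = Gd⁴/(8D³N_a) = (77.1×10³)(7.5⁴)/(8·98.0³·13) = 2.4922 N/mm
F = k·δ = 2.4922 × 3.4 = 8.4736 N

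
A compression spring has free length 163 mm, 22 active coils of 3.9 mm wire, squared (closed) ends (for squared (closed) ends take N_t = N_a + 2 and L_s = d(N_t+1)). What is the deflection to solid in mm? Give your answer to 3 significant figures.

65.5 mm

N_t = 24; L_s = 3.9·25 = 97.5 mm
δ_solid = L₀ − L_s = 163 − 97.5 = 65.5 mm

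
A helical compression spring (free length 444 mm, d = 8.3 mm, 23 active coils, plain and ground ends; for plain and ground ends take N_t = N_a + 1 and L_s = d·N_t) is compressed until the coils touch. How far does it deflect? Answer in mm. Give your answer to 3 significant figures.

N_t = 24; L_s = 8.3·24 = 199.2 mm
δ_solid = L₀ − L_s = 444 − 199.2 = 244.8 mm

245 mm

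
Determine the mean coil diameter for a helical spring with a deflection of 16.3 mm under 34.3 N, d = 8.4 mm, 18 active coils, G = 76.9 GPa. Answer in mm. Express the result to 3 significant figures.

108 mm

Required rate k = F/δ = 34.3/16.3 = 2.1043 N/mm
D = (Gd⁴/(8N_a·k))^(1/3) = (76.9×10³·8.4⁴/(8·18·2.1043))^(1/3)
  = (1.2635e+06)^(1/3) = 108.1081 mm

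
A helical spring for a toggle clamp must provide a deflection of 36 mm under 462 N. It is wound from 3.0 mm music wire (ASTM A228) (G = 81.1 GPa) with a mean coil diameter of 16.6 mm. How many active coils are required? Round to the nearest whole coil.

Required rate k = F/δ = 462/36 = 12.833 N/mm
N_a = Gd⁴/(8D³k) = (81.1×10³ × 3.0⁴)/(8 × 16.6³ × 12.833)
    = 6.5691e+06 / 469628 = 13.99 → 14 coils

14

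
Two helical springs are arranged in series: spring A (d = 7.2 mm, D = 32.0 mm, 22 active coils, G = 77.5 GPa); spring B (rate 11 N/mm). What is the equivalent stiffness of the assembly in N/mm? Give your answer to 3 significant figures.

8.43 N/mm

k_A = Gd⁴/(8D³N_a) = (77.5×10³)(7.2⁴)/(8·32.0³·22) = 36.113 N/mm
Series: 1/k_eq = 1/36.113 + 1/11 = 0.1186; k_eq = 8.4317 N/mm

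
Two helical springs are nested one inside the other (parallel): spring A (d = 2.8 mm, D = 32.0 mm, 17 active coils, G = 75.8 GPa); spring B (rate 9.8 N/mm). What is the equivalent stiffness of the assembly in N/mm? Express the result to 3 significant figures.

k_A = Gd⁴/(8D³N_a) = (75.8×10³)(2.8⁴)/(8·32.0³·17) = 1.0455 N/mm
Parallel: k_eq = 1.0455 + 9.8 = 10.845 N/mm

10.8 N/mm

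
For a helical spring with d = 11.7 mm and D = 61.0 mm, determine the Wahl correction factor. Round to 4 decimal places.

1.2960

C = D/d = 61.0/11.7 = 5.2137
K_W = (4C−1)/(4C−4) + 0.615/C = 19.855/16.855 + 0.1180 = 1.2960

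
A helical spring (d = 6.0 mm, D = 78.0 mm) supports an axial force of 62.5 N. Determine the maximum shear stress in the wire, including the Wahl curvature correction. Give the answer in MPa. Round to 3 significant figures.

63.8 MPa

Spring index C = D/d = 78.0/6.0 = 13.0000
K_W = (4C−1)/(4C−4) + 0.615/C = 51.000/48.000 + 0.0473 = 1.1098
τ₀ = 8FD/(πd³) = 8·62.5·78.0/(π·6.0³) = 39000/678.58 = 57.473 MPa
τ_max = K·τ₀ = 1.1098 × 57.473 = 63.784 MPa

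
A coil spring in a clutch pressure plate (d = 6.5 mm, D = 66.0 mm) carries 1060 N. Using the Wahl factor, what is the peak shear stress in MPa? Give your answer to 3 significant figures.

Spring index C = D/d = 66.0/6.5 = 10.1538
K_W = (4C−1)/(4C−4) + 0.615/C = 39.615/36.615 + 0.0606 = 1.1425
τ₀ = 8FD/(πd³) = 8·1060·66.0/(π·6.5³) = 559680/862.76 = 648.71 MPa
τ_max = K·τ₀ = 1.1425 × 648.71 = 741.15 MPa

741 MPa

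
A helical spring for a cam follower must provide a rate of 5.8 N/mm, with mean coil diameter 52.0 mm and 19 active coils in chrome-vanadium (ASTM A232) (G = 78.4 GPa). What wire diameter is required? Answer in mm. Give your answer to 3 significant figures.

6.31 mm

d = (8D³N_a·k / G)^(1/4) = (8·52.0³·19·5.8 / (78.4×10³))^0.25
  = (1581.1)^0.25 = 6.3058 mm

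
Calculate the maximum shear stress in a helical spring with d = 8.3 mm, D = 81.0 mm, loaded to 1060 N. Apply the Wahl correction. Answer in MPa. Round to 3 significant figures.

Spring index C = D/d = 81.0/8.3 = 9.7590
K_W = (4C−1)/(4C−4) + 0.615/C = 38.036/35.036 + 0.0630 = 1.1486
τ₀ = 8FD/(πd³) = 8·1060·81.0/(π·8.3³) = 686880/1796.3 = 382.38 MPa
τ_max = K·τ₀ = 1.1486 × 382.38 = 439.22 MPa

439 MPa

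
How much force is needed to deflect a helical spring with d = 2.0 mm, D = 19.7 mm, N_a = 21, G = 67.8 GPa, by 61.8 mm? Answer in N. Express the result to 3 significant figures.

52.2 N

k = Gd⁴/(8D³N_a) = (67.8×10³)(2.0⁴)/(8·19.7³·21) = 0.84458 N/mm
F = k·δ = 0.84458 × 61.8 = 52.195 N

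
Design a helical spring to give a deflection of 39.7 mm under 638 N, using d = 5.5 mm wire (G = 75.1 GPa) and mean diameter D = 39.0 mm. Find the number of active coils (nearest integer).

9

Required rate k = F/δ = 638/39.7 = 16.071 N/mm
N_a = Gd⁴/(8D³k) = (75.1×10³ × 5.5⁴)/(8 × 39.0³ × 16.071)
    = 6.87212e+07 / 7.6263e+06 = 9.011 → 9 coils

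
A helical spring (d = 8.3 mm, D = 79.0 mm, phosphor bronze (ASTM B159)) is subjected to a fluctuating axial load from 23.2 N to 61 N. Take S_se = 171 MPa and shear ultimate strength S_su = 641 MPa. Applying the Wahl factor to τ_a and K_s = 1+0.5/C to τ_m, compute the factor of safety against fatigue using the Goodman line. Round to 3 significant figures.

14.5

C = D/d = 79.0/8.3 = 9.5181; K_W = (4C−1)/(4C−4)+0.615/C = 1.1527; K_s = 1+0.5/C = 1.0525
F_a = (F_max−F_min)/2 = 18.9 N; F_m = (F_max+F_min)/2 = 42.1 N
τ_a = K_W·8F_aD/(πd³) = 1.1527 × 6.6496 = 7.6647 MPa
τ_m = K_s·8F_mD/(πd³) = 1.0525 × 14.812 = 15.59 MPa
Goodman: 1/n_f = τ_a/S_se + τ_m/S_su = 7.6647/171 + 15.59/641 = 0.04482 + 0.02432 = 0.069145
n_f = 1/0.069145 = 14.46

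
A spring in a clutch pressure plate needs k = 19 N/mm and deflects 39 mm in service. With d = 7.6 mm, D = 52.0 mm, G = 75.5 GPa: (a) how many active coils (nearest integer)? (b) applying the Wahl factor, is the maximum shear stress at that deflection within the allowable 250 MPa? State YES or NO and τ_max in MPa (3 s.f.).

(a) 12 coils; (b) NO, τ_max = 267 MPa

N_a = Gd⁴/(8D³k) = (75.5×10³)(7.6⁴)/(8·52.0³·19) = 11.79 → N_a = 12
Actual rate k = Gd⁴/(8D³·12) = 18.66 N/mm
Working load F = kδ = 18.66·39 = 727.75 N
C = 52.0/7.6 = 6.8421; K_W = (4C−1)/(4C−4)+0.615/C = 1.2183
τ_max = K_W·8FD/(πd³) = 1.2183·219.53 = 267.44 MPa
τ_max > 250 MPa → exceeds allowable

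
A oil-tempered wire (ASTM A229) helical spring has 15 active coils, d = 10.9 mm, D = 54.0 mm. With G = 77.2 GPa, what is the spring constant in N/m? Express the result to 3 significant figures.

k = Gd⁴/(8D³N_a) = (77.2×10³ × 10.9⁴) / (8 × 54.0³ × 15)
  = 1.08974e+09 / 1.88957e+07 = 57.671 N/mm = 57671 N/m

57700 N/m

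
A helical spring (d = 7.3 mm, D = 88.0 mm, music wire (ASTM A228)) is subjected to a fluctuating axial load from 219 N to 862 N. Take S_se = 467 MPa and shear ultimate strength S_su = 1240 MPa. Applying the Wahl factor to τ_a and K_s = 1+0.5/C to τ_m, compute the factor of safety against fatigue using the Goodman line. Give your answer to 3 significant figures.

C = D/d = 88.0/7.3 = 12.0548; K_W = (4C−1)/(4C−4)+0.615/C = 1.1189; K_s = 1+0.5/C = 1.0415
F_a = (F_max−F_min)/2 = 321.5 N; F_m = (F_max+F_min)/2 = 540.5 N
τ_a = K_W·8F_aD/(πd³) = 1.1189 × 185.2 = 207.21 MPa
τ_m = K_s·8F_mD/(πd³) = 1.0415 × 311.35 = 324.26 MPa
Goodman: 1/n_f = τ_a/S_se + τ_m/S_su = 207.21/467 + 324.26/1240 = 0.44371 + 0.26150 = 0.70521
n_f = 1/0.70521 = 1.418

1.42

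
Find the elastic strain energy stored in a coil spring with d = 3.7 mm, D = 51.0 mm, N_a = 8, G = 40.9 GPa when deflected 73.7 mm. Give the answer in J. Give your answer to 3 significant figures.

k = Gd⁴/(8D³N_a) = (40.9×10³)(3.7⁴)/(8·51.0³·8) = 0.9029 N/mm
U = ½kδ² = 0.5 × 0.9029 × 73.7² = 2452.1 N·mm = 2.4521 J

2.45 J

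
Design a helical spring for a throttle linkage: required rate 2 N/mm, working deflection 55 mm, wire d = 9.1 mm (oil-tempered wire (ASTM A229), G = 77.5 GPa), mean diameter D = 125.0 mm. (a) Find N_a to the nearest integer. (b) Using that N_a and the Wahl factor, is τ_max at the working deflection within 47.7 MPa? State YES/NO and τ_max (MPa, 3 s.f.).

(a) 17 coils; (b) NO, τ_max = 51.3 MPa

N_a = Gd⁴/(8D³k) = (77.5×10³)(9.1⁴)/(8·125.0³·2) = 17.01 → N_a = 17
Actual rate k = Gd⁴/(8D³·17) = 2.0008 N/mm
Working load F = kδ = 2.0008·55 = 110.04 N
C = 125.0/9.1 = 13.7363; K_W = (4C−1)/(4C−4)+0.615/C = 1.1037
τ_max = K_W·8FD/(πd³) = 1.1037·46.482 = 51.301 MPa
τ_max > 47.7 MPa → exceeds allowable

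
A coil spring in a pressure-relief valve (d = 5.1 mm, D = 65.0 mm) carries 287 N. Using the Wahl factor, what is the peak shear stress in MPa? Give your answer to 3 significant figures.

Spring index C = D/d = 65.0/5.1 = 12.7451
K_W = (4C−1)/(4C−4) + 0.615/C = 49.980/46.980 + 0.0483 = 1.1121
τ₀ = 8FD/(πd³) = 8·287·65.0/(π·5.1³) = 149240/416.74 = 358.12 MPa
τ_max = K·τ₀ = 1.1121 × 358.12 = 398.27 MPa

398 MPa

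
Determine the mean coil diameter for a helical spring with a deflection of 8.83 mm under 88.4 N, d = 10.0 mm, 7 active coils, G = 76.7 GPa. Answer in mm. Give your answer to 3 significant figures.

Required rate k = F/δ = 88.4/8.83 = 10.011 N/mm
D = (Gd⁴/(8N_a·k))^(1/3) = (76.7×10³·10.0⁴/(8·7·10.011))^(1/3)
  = (1.36809e+06)^(1/3) = 111.0125 mm

111 mm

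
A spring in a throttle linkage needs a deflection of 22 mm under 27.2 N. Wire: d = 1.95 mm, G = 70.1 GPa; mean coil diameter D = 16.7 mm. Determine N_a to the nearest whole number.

Required rate k = F/δ = 27.2/22 = 1.2364 N/mm
N_a = Gd⁴/(8D³k) = (70.1×10³ × 1.95⁴)/(8 × 16.7³ × 1.2364)
    = 1.01358e+06 / 46066.5 = 22 → 22 coils

22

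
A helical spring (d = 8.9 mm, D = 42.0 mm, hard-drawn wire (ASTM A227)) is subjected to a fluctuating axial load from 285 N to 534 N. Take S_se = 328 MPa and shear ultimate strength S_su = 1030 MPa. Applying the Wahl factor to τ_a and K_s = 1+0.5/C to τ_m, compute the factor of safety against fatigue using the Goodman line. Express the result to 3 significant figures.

C = D/d = 42.0/8.9 = 4.7191; K_W = (4C−1)/(4C−4)+0.615/C = 1.3320; K_s = 1+0.5/C = 1.1060
F_a = (F_max−F_min)/2 = 124.5 N; F_m = (F_max+F_min)/2 = 409.5 N
τ_a = K_W·8F_aD/(πd³) = 1.3320 × 18.888 = 25.159 MPa
τ_m = K_s·8F_mD/(πd³) = 1.1060 × 62.126 = 68.708 MPa
Goodman: 1/n_f = τ_a/S_se + τ_m/S_su = 25.159/328 + 68.708/1030 = 0.07670 + 0.06671 = 0.14341
n_f = 1/0.14341 = 6.973

6.97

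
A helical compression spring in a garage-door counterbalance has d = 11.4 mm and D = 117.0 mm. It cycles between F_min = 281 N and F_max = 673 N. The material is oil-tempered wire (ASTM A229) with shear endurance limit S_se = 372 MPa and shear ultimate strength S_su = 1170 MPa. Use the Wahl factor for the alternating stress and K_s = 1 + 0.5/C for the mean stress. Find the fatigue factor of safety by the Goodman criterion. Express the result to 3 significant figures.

C = D/d = 117.0/11.4 = 10.2632; K_W = (4C−1)/(4C−4)+0.615/C = 1.1409; K_s = 1+0.5/C = 1.0487
F_a = (F_max−F_min)/2 = 196 N; F_m = (F_max+F_min)/2 = 477 N
τ_a = K_W·8F_aD/(πd³) = 1.1409 × 39.416 = 44.969 MPa
τ_m = K_s·8F_mD/(πd³) = 1.0487 × 95.925 = 100.6 MPa
Goodman: 1/n_f = τ_a/S_se + τ_m/S_su = 44.969/372 + 100.6/1170 = 0.12088 + 0.08598 = 0.20686
n_f = 1/0.20686 = 4.834

4.83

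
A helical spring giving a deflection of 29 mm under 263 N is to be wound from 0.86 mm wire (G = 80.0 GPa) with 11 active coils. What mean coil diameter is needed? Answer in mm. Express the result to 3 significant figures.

Required rate k = F/δ = 263/29 = 9.069 N/mm
D = (Gd⁴/(8N_a·k))^(1/3) = (80.0×10³·0.86⁴/(8·11·9.069))^(1/3)
  = (54.8332)^(1/3) = 3.7991 mm

3.80 mm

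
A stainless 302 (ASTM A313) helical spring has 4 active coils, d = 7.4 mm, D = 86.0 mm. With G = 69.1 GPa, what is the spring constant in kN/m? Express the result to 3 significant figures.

10.2 kN/m

k = Gd⁴/(8D³N_a) = (69.1×10³ × 7.4⁴) / (8 × 86.0³ × 4)
  = 2.07207e+08 / 2.03538e+07 = 10.18 N/mm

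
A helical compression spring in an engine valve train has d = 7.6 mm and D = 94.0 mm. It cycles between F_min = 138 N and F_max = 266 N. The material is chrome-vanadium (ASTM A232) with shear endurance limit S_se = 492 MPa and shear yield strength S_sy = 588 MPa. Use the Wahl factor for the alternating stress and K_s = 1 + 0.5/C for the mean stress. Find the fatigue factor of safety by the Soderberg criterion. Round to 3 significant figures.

3.65

C = D/d = 94.0/7.6 = 12.3684; K_W = (4C−1)/(4C−4)+0.615/C = 1.1157; K_s = 1+0.5/C = 1.0404
F_a = (F_max−F_min)/2 = 64 N; F_m = (F_max+F_min)/2 = 202 N
τ_a = K_W·8F_aD/(πd³) = 1.1157 × 34.899 = 38.936 MPa
τ_m = K_s·8F_mD/(πd³) = 1.0404 × 110.15 = 114.6 MPa
Soderberg: 1/n_f = τ_a/S_se + τ_m/S_sy = 38.936/492 + 114.6/588 = 0.07914 + 0.19490 = 0.27404
n_f = 1/0.27404 = 3.649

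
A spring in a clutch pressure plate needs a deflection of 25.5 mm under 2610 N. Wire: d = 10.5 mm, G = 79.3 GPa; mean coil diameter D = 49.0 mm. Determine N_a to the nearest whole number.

10

Required rate k = F/δ = 2610/25.5 = 102.35 N/mm
N_a = Gd⁴/(8D³k) = (79.3×10³ × 10.5⁴)/(8 × 49.0³ × 102.35)
    = 9.63896e+08 / 9.63338e+07 = 10.01 → 10 coils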